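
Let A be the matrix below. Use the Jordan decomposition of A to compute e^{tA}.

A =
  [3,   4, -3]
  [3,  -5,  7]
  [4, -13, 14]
e^{tA} =
  [t^2*exp(4*t)/2 - t*exp(4*t) + exp(4*t), -t^2*exp(4*t)/2 + 4*t*exp(4*t), t^2*exp(4*t)/2 - 3*t*exp(4*t)]
  [-t^2*exp(4*t) + 3*t*exp(4*t), t^2*exp(4*t) - 9*t*exp(4*t) + exp(4*t), -t^2*exp(4*t) + 7*t*exp(4*t)]
  [-3*t^2*exp(4*t)/2 + 4*t*exp(4*t), 3*t^2*exp(4*t)/2 - 13*t*exp(4*t), -3*t^2*exp(4*t)/2 + 10*t*exp(4*t) + exp(4*t)]

Strategy: write A = P · J · P⁻¹ where J is a Jordan canonical form, so e^{tA} = P · e^{tJ} · P⁻¹, and e^{tJ} can be computed block-by-block.

A has Jordan form
J =
  [4, 1, 0]
  [0, 4, 1]
  [0, 0, 4]
(up to reordering of blocks).

Per-block formulas:
  For a 3×3 Jordan block J_3(4): exp(t · J_3(4)) = e^(4t)·(I + t·N + (t^2/2)·N^2), where N is the 3×3 nilpotent shift.

After assembling e^{tJ} and conjugating by P, we get:

e^{tA} =
  [t^2*exp(4*t)/2 - t*exp(4*t) + exp(4*t), -t^2*exp(4*t)/2 + 4*t*exp(4*t), t^2*exp(4*t)/2 - 3*t*exp(4*t)]
  [-t^2*exp(4*t) + 3*t*exp(4*t), t^2*exp(4*t) - 9*t*exp(4*t) + exp(4*t), -t^2*exp(4*t) + 7*t*exp(4*t)]
  [-3*t^2*exp(4*t)/2 + 4*t*exp(4*t), 3*t^2*exp(4*t)/2 - 13*t*exp(4*t), -3*t^2*exp(4*t)/2 + 10*t*exp(4*t) + exp(4*t)]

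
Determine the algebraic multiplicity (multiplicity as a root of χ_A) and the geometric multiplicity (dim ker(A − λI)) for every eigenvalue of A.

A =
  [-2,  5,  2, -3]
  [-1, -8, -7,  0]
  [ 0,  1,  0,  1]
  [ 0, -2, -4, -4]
λ = -4: alg = 3, geom = 1; λ = -2: alg = 1, geom = 1

Step 1 — factor the characteristic polynomial to read off the algebraic multiplicities:
  χ_A(x) = (x + 2)*(x + 4)^3

Step 2 — compute geometric multiplicities via the rank-nullity identity g(λ) = n − rank(A − λI):
  rank(A − (-4)·I) = 3, so dim ker(A − (-4)·I) = n − 3 = 1
  rank(A − (-2)·I) = 3, so dim ker(A − (-2)·I) = n − 3 = 1

Summary:
  λ = -4: algebraic multiplicity = 3, geometric multiplicity = 1
  λ = -2: algebraic multiplicity = 1, geometric multiplicity = 1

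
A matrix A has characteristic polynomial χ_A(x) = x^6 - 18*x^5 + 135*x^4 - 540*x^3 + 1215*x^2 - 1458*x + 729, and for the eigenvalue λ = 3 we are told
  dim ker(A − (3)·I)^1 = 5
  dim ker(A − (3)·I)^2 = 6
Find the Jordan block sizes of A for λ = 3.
Block sizes for λ = 3: [2, 1, 1, 1, 1]

From the dimensions of kernels of powers, the number of Jordan blocks of size at least j is d_j − d_{j−1} where d_j = dim ker(N^j) (with d_0 = 0). Computing the differences gives [5, 1].
The number of blocks of size exactly k is (#blocks of size ≥ k) − (#blocks of size ≥ k + 1), so the partition is: 4 block(s) of size 1, 1 block(s) of size 2.
In nonincreasing order the block sizes are [2, 1, 1, 1, 1].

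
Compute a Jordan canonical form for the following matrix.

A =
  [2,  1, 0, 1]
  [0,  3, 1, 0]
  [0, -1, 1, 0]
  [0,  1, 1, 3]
J_3(2) ⊕ J_1(3)

The characteristic polynomial is
  det(x·I − A) = x^4 - 9*x^3 + 30*x^2 - 44*x + 24 = (x - 3)*(x - 2)^3

Eigenvalues and multiplicities (the geometric multiplicity of λ is n − rank(A − λI), which equals the number of Jordan blocks for λ):
  λ = 2: algebraic multiplicity = 3, geometric multiplicity = 1
  λ = 3: algebraic multiplicity = 1, geometric multiplicity = 1

Determining the block sizes for each eigenvalue:
  λ = 2: one block (gm = 1), so the single block has size am = 3 → block sizes [3]
  λ = 3: one block (gm = 1), so the single block has size am = 1 → block sizes [1]

Assembling the blocks gives a Jordan form
J =
  [2, 1, 0, 0]
  [0, 2, 1, 0]
  [0, 0, 2, 0]
  [0, 0, 0, 3]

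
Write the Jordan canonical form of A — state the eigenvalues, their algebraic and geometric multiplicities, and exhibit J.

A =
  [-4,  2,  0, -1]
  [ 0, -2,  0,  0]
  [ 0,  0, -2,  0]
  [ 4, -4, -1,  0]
J_3(-2) ⊕ J_1(-2)

The characteristic polynomial is
  det(x·I − A) = x^4 + 8*x^3 + 24*x^2 + 32*x + 16 = (x + 2)^4

Eigenvalues and multiplicities (the geometric multiplicity of λ is n − rank(A − λI), which equals the number of Jordan blocks for λ):
  λ = -2: algebraic multiplicity = 4, geometric multiplicity = 2

Determining the block sizes for each eigenvalue:
  λ = -2: with am = 4 and gm = 2, the partition is not yet determined (e.g. several partitions of 4 into 2 parts exist). Let N = A − (-2)·I. Computing rank(N^1) = 2, rank(N^2) = 1, rank(N^3) = 0; the number of blocks of size ≥ j is rank(N^{j−1}) − rank(N^j), giving [2, 1, 1]. So we have 1 block(s) of size 3, 1 block(s) of size 1 → block sizes [3, 1]

Assembling the blocks gives a Jordan form
J =
  [-2,  1,  0,  0]
  [ 0, -2,  1,  0]
  [ 0,  0, -2,  0]
  [ 0,  0,  0, -2]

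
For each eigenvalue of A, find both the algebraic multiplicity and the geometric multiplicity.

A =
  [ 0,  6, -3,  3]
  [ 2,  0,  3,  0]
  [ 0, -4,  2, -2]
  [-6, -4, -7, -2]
λ = 0: alg = 4, geom = 2

Step 1 — factor the characteristic polynomial to read off the algebraic multiplicities:
  χ_A(x) = x^4

Step 2 — compute geometric multiplicities via the rank-nullity identity g(λ) = n − rank(A − λI):
  rank(A − (0)·I) = 2, so dim ker(A − (0)·I) = n − 2 = 2

Summary:
  λ = 0: algebraic multiplicity = 4, geometric multiplicity = 2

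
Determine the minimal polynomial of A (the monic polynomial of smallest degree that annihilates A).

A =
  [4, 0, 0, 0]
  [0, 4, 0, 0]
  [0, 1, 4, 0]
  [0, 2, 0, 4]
x^2 - 8*x + 16

The characteristic polynomial is χ_A(x) = (x - 4)^4, so the eigenvalues are known. The minimal polynomial is
  m_A(x) = Π_λ (x − λ)^{k_λ}
where k_λ is the size of the *largest* Jordan block for λ (equivalently, the smallest k with (A − λI)^k v = 0 for every generalised eigenvector v of λ).

  λ = 4: largest Jordan block has size 2, contributing (x − 4)^2

So m_A(x) = (x - 4)^2 = x^2 - 8*x + 16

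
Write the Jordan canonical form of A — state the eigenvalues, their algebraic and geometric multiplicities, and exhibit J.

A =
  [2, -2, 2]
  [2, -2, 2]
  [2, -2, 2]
J_1(0) ⊕ J_1(0) ⊕ J_1(2)

The characteristic polynomial is
  det(x·I − A) = x^3 - 2*x^2 = x^2*(x - 2)

Eigenvalues and multiplicities (the geometric multiplicity of λ is n − rank(A − λI), which equals the number of Jordan blocks for λ):
  λ = 0: algebraic multiplicity = 2, geometric multiplicity = 2
  λ = 2: algebraic multiplicity = 1, geometric multiplicity = 1

Determining the block sizes for each eigenvalue:
  λ = 0: gm = am = 2, so every block has size 1 → block sizes [1, 1]
  λ = 2: one block (gm = 1), so the single block has size am = 1 → block sizes [1]

Assembling the blocks gives a Jordan form
J =
  [0, 0, 0]
  [0, 0, 0]
  [0, 0, 2]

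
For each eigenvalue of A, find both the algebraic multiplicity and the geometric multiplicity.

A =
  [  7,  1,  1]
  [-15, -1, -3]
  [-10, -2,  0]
λ = 2: alg = 3, geom = 2

Step 1 — factor the characteristic polynomial to read off the algebraic multiplicities:
  χ_A(x) = (x - 2)^3

Step 2 — compute geometric multiplicities via the rank-nullity identity g(λ) = n − rank(A − λI):
  rank(A − (2)·I) = 1, so dim ker(A − (2)·I) = n − 1 = 2

Summary:
  λ = 2: algebraic multiplicity = 3, geometric multiplicity = 2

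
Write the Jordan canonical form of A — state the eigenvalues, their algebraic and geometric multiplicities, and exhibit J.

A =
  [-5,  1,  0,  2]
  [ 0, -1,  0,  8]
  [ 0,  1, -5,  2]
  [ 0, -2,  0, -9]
J_2(-5) ⊕ J_1(-5) ⊕ J_1(-5)

The characteristic polynomial is
  det(x·I − A) = x^4 + 20*x^3 + 150*x^2 + 500*x + 625 = (x + 5)^4

Eigenvalues and multiplicities (the geometric multiplicity of λ is n − rank(A − λI), which equals the number of Jordan blocks for λ):
  λ = -5: algebraic multiplicity = 4, geometric multiplicity = 3

Determining the block sizes for each eigenvalue:
  λ = -5: 3 blocks summing to 4 forces exactly one block of size 2 and the rest size 1 → block sizes [2, 1, 1]

Assembling the blocks gives a Jordan form
J =
  [-5,  1,  0,  0]
  [ 0, -5,  0,  0]
  [ 0,  0, -5,  0]
  [ 0,  0,  0, -5]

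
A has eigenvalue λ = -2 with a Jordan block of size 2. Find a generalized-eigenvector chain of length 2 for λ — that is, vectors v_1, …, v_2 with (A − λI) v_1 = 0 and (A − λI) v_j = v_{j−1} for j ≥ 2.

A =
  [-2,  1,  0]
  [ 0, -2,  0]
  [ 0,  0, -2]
A Jordan chain for λ = -2 of length 2:
v_1 = (1, 0, 0)ᵀ
v_2 = (0, 1, 0)ᵀ

Let N = A − (-2)·I. We want v_2 with N^2 v_2 = 0 but N^1 v_2 ≠ 0; then v_{j-1} := N · v_j for j = 2, …, 2.

Pick v_2 = (0, 1, 0)ᵀ.
Then v_1 = N · v_2 = (1, 0, 0)ᵀ.

Sanity check: (A − (-2)·I) v_1 = (0, 0, 0)ᵀ = 0. ✓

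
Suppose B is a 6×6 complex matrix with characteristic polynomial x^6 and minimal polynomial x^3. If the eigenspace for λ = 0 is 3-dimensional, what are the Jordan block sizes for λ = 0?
Block sizes for λ = 0: [3, 2, 1]

Step 1 — from the characteristic polynomial, algebraic multiplicity of λ = 0 is 6. From dim ker(B − (0)·I) = 3, there are exactly 3 Jordan blocks for λ = 0.
Step 2 — from the minimal polynomial, the factor (x − 0)^3 tells us the largest block for λ = 0 has size 3.
Step 3 — with total size 6, 3 blocks, and largest block 3, the block sizes (in nonincreasing order) are [3, 2, 1].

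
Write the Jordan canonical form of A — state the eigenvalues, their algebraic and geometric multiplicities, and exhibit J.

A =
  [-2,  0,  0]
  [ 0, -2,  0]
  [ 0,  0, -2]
J_1(-2) ⊕ J_1(-2) ⊕ J_1(-2)

The characteristic polynomial is
  det(x·I − A) = x^3 + 6*x^2 + 12*x + 8 = (x + 2)^3

Eigenvalues and multiplicities (the geometric multiplicity of λ is n − rank(A − λI), which equals the number of Jordan blocks for λ):
  λ = -2: algebraic multiplicity = 3, geometric multiplicity = 3

Determining the block sizes for each eigenvalue:
  λ = -2: gm = am = 3, so every block has size 1 → block sizes [1, 1, 1]

Assembling the blocks gives a Jordan form
J =
  [-2,  0,  0]
  [ 0, -2,  0]
  [ 0,  0, -2]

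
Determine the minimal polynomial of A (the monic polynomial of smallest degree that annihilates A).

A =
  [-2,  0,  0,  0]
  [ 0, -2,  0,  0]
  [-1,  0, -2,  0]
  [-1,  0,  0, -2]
x^2 + 4*x + 4

The characteristic polynomial is χ_A(x) = (x + 2)^4, so the eigenvalues are known. The minimal polynomial is
  m_A(x) = Π_λ (x − λ)^{k_λ}
where k_λ is the size of the *largest* Jordan block for λ (equivalently, the smallest k with (A − λI)^k v = 0 for every generalised eigenvector v of λ).

  λ = -2: largest Jordan block has size 2, contributing (x + 2)^2

So m_A(x) = (x + 2)^2 = x^2 + 4*x + 4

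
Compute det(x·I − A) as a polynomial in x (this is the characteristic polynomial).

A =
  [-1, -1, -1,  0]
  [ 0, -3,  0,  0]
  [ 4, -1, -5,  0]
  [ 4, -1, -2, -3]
x^4 + 12*x^3 + 54*x^2 + 108*x + 81

Expanding det(x·I − A) (e.g. by cofactor expansion or by noting that A is similar to its Jordan form J, which has the same characteristic polynomial as A) gives
  χ_A(x) = x^4 + 12*x^3 + 54*x^2 + 108*x + 81
which factors as (x + 3)^4. The eigenvalues (with algebraic multiplicities) are λ = -3 with multiplicity 4.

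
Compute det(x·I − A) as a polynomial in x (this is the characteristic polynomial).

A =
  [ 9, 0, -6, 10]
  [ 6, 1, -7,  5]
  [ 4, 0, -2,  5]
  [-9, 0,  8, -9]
x^4 + x^3 - 9*x^2 + 11*x - 4

Expanding det(x·I − A) (e.g. by cofactor expansion or by noting that A is similar to its Jordan form J, which has the same characteristic polynomial as A) gives
  χ_A(x) = x^4 + x^3 - 9*x^2 + 11*x - 4
which factors as (x - 1)^3*(x + 4). The eigenvalues (with algebraic multiplicities) are λ = -4 with multiplicity 1, λ = 1 with multiplicity 3.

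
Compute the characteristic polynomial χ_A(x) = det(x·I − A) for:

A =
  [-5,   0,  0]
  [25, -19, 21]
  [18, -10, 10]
x^3 + 14*x^2 + 65*x + 100

Expanding det(x·I − A) (e.g. by cofactor expansion or by noting that A is similar to its Jordan form J, which has the same characteristic polynomial as A) gives
  χ_A(x) = x^3 + 14*x^2 + 65*x + 100
which factors as (x + 4)*(x + 5)^2. The eigenvalues (with algebraic multiplicities) are λ = -5 with multiplicity 2, λ = -4 with multiplicity 1.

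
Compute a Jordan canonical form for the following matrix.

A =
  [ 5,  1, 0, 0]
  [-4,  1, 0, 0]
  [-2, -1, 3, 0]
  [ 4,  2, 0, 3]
J_2(3) ⊕ J_1(3) ⊕ J_1(3)

The characteristic polynomial is
  det(x·I − A) = x^4 - 12*x^3 + 54*x^2 - 108*x + 81 = (x - 3)^4

Eigenvalues and multiplicities (the geometric multiplicity of λ is n − rank(A − λI), which equals the number of Jordan blocks for λ):
  λ = 3: algebraic multiplicity = 4, geometric multiplicity = 3

Determining the block sizes for each eigenvalue:
  λ = 3: 3 blocks summing to 4 forces exactly one block of size 2 and the rest size 1 → block sizes [2, 1, 1]

Assembling the blocks gives a Jordan form
J =
  [3, 1, 0, 0]
  [0, 3, 0, 0]
  [0, 0, 3, 0]
  [0, 0, 0, 3]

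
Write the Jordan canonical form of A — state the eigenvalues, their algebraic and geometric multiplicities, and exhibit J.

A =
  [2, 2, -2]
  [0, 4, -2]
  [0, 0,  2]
J_1(2) ⊕ J_1(2) ⊕ J_1(4)

The characteristic polynomial is
  det(x·I − A) = x^3 - 8*x^2 + 20*x - 16 = (x - 4)*(x - 2)^2

Eigenvalues and multiplicities (the geometric multiplicity of λ is n − rank(A − λI), which equals the number of Jordan blocks for λ):
  λ = 2: algebraic multiplicity = 2, geometric multiplicity = 2
  λ = 4: algebraic multiplicity = 1, geometric multiplicity = 1

Determining the block sizes for each eigenvalue:
  λ = 2: gm = am = 2, so every block has size 1 → block sizes [1, 1]
  λ = 4: one block (gm = 1), so the single block has size am = 1 → block sizes [1]

Assembling the blocks gives a Jordan form
J =
  [2, 0, 0]
  [0, 2, 0]
  [0, 0, 4]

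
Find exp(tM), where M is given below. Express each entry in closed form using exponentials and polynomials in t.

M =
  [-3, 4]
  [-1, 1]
e^{tM} =
  [-2*t*exp(-t) + exp(-t), 4*t*exp(-t)]
  [-t*exp(-t), 2*t*exp(-t) + exp(-t)]

Strategy: write M = P · J · P⁻¹ where J is a Jordan canonical form, so e^{tM} = P · e^{tJ} · P⁻¹, and e^{tJ} can be computed block-by-block.

M has Jordan form
J =
  [-1,  1]
  [ 0, -1]
(up to reordering of blocks).

Per-block formulas:
  For a 2×2 Jordan block J_2(-1): exp(t · J_2(-1)) = e^(-1t)·(I + t·N), where N is the 2×2 nilpotent shift.

After assembling e^{tJ} and conjugating by P, we get:

e^{tM} =
  [-2*t*exp(-t) + exp(-t), 4*t*exp(-t)]
  [-t*exp(-t), 2*t*exp(-t) + exp(-t)]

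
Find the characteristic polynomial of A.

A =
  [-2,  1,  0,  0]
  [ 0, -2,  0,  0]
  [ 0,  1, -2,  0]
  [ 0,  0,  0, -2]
x^4 + 8*x^3 + 24*x^2 + 32*x + 16

Expanding det(x·I − A) (e.g. by cofactor expansion or by noting that A is similar to its Jordan form J, which has the same characteristic polynomial as A) gives
  χ_A(x) = x^4 + 8*x^3 + 24*x^2 + 32*x + 16
which factors as (x + 2)^4. The eigenvalues (with algebraic multiplicities) are λ = -2 with multiplicity 4.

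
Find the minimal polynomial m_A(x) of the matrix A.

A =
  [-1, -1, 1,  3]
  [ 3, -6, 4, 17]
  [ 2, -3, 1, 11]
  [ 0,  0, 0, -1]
x^4 + 7*x^3 + 18*x^2 + 20*x + 8

The characteristic polynomial is χ_A(x) = (x + 1)*(x + 2)^3, so the eigenvalues are known. The minimal polynomial is
  m_A(x) = Π_λ (x − λ)^{k_λ}
where k_λ is the size of the *largest* Jordan block for λ (equivalently, the smallest k with (A − λI)^k v = 0 for every generalised eigenvector v of λ).

  λ = -2: largest Jordan block has size 3, contributing (x + 2)^3
  λ = -1: largest Jordan block has size 1, contributing (x + 1)

So m_A(x) = (x + 1)*(x + 2)^3 = x^4 + 7*x^3 + 18*x^2 + 20*x + 8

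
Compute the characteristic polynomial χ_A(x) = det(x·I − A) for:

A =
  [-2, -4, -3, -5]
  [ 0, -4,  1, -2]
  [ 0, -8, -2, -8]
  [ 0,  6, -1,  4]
x^4 + 4*x^3 - 16*x - 16

Expanding det(x·I − A) (e.g. by cofactor expansion or by noting that A is similar to its Jordan form J, which has the same characteristic polynomial as A) gives
  χ_A(x) = x^4 + 4*x^3 - 16*x - 16
which factors as (x - 2)*(x + 2)^3. The eigenvalues (with algebraic multiplicities) are λ = -2 with multiplicity 3, λ = 2 with multiplicity 1.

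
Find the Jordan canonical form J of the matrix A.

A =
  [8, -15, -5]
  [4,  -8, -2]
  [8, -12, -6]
J_2(-2) ⊕ J_1(-2)

The characteristic polynomial is
  det(x·I − A) = x^3 + 6*x^2 + 12*x + 8 = (x + 2)^3

Eigenvalues and multiplicities (the geometric multiplicity of λ is n − rank(A − λI), which equals the number of Jordan blocks for λ):
  λ = -2: algebraic multiplicity = 3, geometric multiplicity = 2

Determining the block sizes for each eigenvalue:
  λ = -2: 2 blocks summing to 3 forces exactly one block of size 2 and the rest size 1 → block sizes [2, 1]

Assembling the blocks gives a Jordan form
J =
  [-2,  1,  0]
  [ 0, -2,  0]
  [ 0,  0, -2]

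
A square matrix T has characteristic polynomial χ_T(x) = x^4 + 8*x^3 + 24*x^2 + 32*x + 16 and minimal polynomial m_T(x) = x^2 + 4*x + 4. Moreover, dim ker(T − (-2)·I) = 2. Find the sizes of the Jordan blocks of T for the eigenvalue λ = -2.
Block sizes for λ = -2: [2, 2]

Step 1 — from the characteristic polynomial, algebraic multiplicity of λ = -2 is 4. From dim ker(T − (-2)·I) = 2, there are exactly 2 Jordan blocks for λ = -2.
Step 2 — from the minimal polynomial, the factor (x + 2)^2 tells us the largest block for λ = -2 has size 2.
Step 3 — with total size 4, 2 blocks, and largest block 2, the block sizes (in nonincreasing order) are [2, 2].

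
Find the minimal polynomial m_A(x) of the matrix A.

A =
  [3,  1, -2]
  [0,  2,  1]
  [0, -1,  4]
x^3 - 9*x^2 + 27*x - 27

The characteristic polynomial is χ_A(x) = (x - 3)^3, so the eigenvalues are known. The minimal polynomial is
  m_A(x) = Π_λ (x − λ)^{k_λ}
where k_λ is the size of the *largest* Jordan block for λ (equivalently, the smallest k with (A − λI)^k v = 0 for every generalised eigenvector v of λ).

  λ = 3: largest Jordan block has size 3, contributing (x − 3)^3

So m_A(x) = (x - 3)^3 = x^3 - 9*x^2 + 27*x - 27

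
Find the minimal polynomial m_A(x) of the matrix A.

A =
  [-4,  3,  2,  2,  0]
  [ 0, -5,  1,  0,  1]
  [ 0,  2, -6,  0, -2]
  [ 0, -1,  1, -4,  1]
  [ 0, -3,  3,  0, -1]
x^3 + 12*x^2 + 48*x + 64

The characteristic polynomial is χ_A(x) = (x + 4)^5, so the eigenvalues are known. The minimal polynomial is
  m_A(x) = Π_λ (x − λ)^{k_λ}
where k_λ is the size of the *largest* Jordan block for λ (equivalently, the smallest k with (A − λI)^k v = 0 for every generalised eigenvector v of λ).

  λ = -4: largest Jordan block has size 3, contributing (x + 4)^3

So m_A(x) = (x + 4)^3 = x^3 + 12*x^2 + 48*x + 64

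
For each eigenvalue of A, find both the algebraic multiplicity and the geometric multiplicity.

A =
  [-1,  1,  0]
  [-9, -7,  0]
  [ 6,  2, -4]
λ = -4: alg = 3, geom = 2

Step 1 — factor the characteristic polynomial to read off the algebraic multiplicities:
  χ_A(x) = (x + 4)^3

Step 2 — compute geometric multiplicities via the rank-nullity identity g(λ) = n − rank(A − λI):
  rank(A − (-4)·I) = 1, so dim ker(A − (-4)·I) = n − 1 = 2

Summary:
  λ = -4: algebraic multiplicity = 3, geometric multiplicity = 2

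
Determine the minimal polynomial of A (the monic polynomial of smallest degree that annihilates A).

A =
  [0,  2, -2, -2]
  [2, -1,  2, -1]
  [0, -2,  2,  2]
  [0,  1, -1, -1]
x^3

The characteristic polynomial is χ_A(x) = x^4, so the eigenvalues are known. The minimal polynomial is
  m_A(x) = Π_λ (x − λ)^{k_λ}
where k_λ is the size of the *largest* Jordan block for λ (equivalently, the smallest k with (A − λI)^k v = 0 for every generalised eigenvector v of λ).

  λ = 0: largest Jordan block has size 3, contributing (x − 0)^3

So m_A(x) = x^3 = x^3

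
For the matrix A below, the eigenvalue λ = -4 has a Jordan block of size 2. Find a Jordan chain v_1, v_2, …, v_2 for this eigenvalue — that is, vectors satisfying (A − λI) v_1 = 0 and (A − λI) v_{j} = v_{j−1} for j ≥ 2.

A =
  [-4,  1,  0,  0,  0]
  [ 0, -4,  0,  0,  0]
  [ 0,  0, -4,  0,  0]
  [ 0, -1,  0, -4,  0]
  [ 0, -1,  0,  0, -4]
A Jordan chain for λ = -4 of length 2:
v_1 = (1, 0, 0, -1, -1)ᵀ
v_2 = (0, 1, 0, 0, 0)ᵀ

Let N = A − (-4)·I. We want v_2 with N^2 v_2 = 0 but N^1 v_2 ≠ 0; then v_{j-1} := N · v_j for j = 2, …, 2.

Pick v_2 = (0, 1, 0, 0, 0)ᵀ.
Then v_1 = N · v_2 = (1, 0, 0, -1, -1)ᵀ.

Sanity check: (A − (-4)·I) v_1 = (0, 0, 0, 0, 0)ᵀ = 0. ✓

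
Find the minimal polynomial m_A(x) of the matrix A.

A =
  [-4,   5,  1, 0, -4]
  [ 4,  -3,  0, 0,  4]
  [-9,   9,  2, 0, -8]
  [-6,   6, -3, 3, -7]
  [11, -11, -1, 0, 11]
x^4 - 8*x^3 + 22*x^2 - 24*x + 9

The characteristic polynomial is χ_A(x) = (x - 3)^2*(x - 1)^3, so the eigenvalues are known. The minimal polynomial is
  m_A(x) = Π_λ (x − λ)^{k_λ}
where k_λ is the size of the *largest* Jordan block for λ (equivalently, the smallest k with (A − λI)^k v = 0 for every generalised eigenvector v of λ).

  λ = 1: largest Jordan block has size 2, contributing (x − 1)^2
  λ = 3: largest Jordan block has size 2, contributing (x − 3)^2

So m_A(x) = (x - 3)^2*(x - 1)^2 = x^4 - 8*x^3 + 22*x^2 - 24*x + 9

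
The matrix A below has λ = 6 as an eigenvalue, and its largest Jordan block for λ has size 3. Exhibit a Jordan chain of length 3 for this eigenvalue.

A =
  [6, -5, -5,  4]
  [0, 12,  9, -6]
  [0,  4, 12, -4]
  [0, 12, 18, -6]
A Jordan chain for λ = 6 of length 3:
v_1 = (-2, 0, 0, 0)ᵀ
v_2 = (-5, 6, 4, 12)ᵀ
v_3 = (0, 1, 0, 0)ᵀ

Let N = A − (6)·I. We want v_3 with N^3 v_3 = 0 but N^2 v_3 ≠ 0; then v_{j-1} := N · v_j for j = 3, …, 2.

Pick v_3 = (0, 1, 0, 0)ᵀ.
Then v_2 = N · v_3 = (-5, 6, 4, 12)ᵀ.
Then v_1 = N · v_2 = (-2, 0, 0, 0)ᵀ.

Sanity check: (A − (6)·I) v_1 = (0, 0, 0, 0)ᵀ = 0. ✓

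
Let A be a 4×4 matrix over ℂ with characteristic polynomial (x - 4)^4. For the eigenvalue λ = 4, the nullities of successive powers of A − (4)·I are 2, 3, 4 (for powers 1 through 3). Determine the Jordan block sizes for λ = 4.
Block sizes for λ = 4: [3, 1]

From the dimensions of kernels of powers, the number of Jordan blocks of size at least j is d_j − d_{j−1} where d_j = dim ker(N^j) (with d_0 = 0). Computing the differences gives [2, 1, 1].
The number of blocks of size exactly k is (#blocks of size ≥ k) − (#blocks of size ≥ k + 1), so the partition is: 1 block(s) of size 1, 1 block(s) of size 3.
In nonincreasing order the block sizes are [3, 1].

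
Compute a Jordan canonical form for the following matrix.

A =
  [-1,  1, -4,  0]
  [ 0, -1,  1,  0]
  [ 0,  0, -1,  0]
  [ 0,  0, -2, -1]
J_3(-1) ⊕ J_1(-1)

The characteristic polynomial is
  det(x·I − A) = x^4 + 4*x^3 + 6*x^2 + 4*x + 1 = (x + 1)^4

Eigenvalues and multiplicities (the geometric multiplicity of λ is n − rank(A − λI), which equals the number of Jordan blocks for λ):
  λ = -1: algebraic multiplicity = 4, geometric multiplicity = 2

Determining the block sizes for each eigenvalue:
  λ = -1: with am = 4 and gm = 2, the partition is not yet determined (e.g. several partitions of 4 into 2 parts exist). Let N = A − (-1)·I. Computing rank(N^1) = 2, rank(N^2) = 1, rank(N^3) = 0; the number of blocks of size ≥ j is rank(N^{j−1}) − rank(N^j), giving [2, 1, 1]. So we have 1 block(s) of size 3, 1 block(s) of size 1 → block sizes [3, 1]

Assembling the blocks gives a Jordan form
J =
  [-1,  1,  0,  0]
  [ 0, -1,  1,  0]
  [ 0,  0, -1,  0]
  [ 0,  0,  0, -1]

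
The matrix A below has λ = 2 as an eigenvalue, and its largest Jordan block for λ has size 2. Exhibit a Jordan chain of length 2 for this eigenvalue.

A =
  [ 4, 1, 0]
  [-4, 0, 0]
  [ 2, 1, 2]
A Jordan chain for λ = 2 of length 2:
v_1 = (2, -4, 2)ᵀ
v_2 = (1, 0, 0)ᵀ

Let N = A − (2)·I. We want v_2 with N^2 v_2 = 0 but N^1 v_2 ≠ 0; then v_{j-1} := N · v_j for j = 2, …, 2.

Pick v_2 = (1, 0, 0)ᵀ.
Then v_1 = N · v_2 = (2, -4, 2)ᵀ.

Sanity check: (A − (2)·I) v_1 = (0, 0, 0)ᵀ = 0. ✓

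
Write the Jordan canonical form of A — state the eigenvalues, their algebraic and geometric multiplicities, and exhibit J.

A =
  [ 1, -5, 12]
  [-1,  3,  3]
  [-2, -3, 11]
J_3(5)

The characteristic polynomial is
  det(x·I − A) = x^3 - 15*x^2 + 75*x - 125 = (x - 5)^3

Eigenvalues and multiplicities (the geometric multiplicity of λ is n − rank(A − λI), which equals the number of Jordan blocks for λ):
  λ = 5: algebraic multiplicity = 3, geometric multiplicity = 1

Determining the block sizes for each eigenvalue:
  λ = 5: one block (gm = 1), so the single block has size am = 3 → block sizes [3]

Assembling the blocks gives a Jordan form
J =
  [5, 1, 0]
  [0, 5, 1]
  [0, 0, 5]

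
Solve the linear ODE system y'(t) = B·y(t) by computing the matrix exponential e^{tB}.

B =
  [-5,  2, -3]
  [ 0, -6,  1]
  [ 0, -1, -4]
e^{tB} =
  [exp(-5*t), t^2*exp(-5*t)/2 + 2*t*exp(-5*t), -t^2*exp(-5*t)/2 - 3*t*exp(-5*t)]
  [0, -t*exp(-5*t) + exp(-5*t), t*exp(-5*t)]
  [0, -t*exp(-5*t), t*exp(-5*t) + exp(-5*t)]

Strategy: write B = P · J · P⁻¹ where J is a Jordan canonical form, so e^{tB} = P · e^{tJ} · P⁻¹, and e^{tJ} can be computed block-by-block.

B has Jordan form
J =
  [-5,  1,  0]
  [ 0, -5,  1]
  [ 0,  0, -5]
(up to reordering of blocks).

Per-block formulas:
  For a 3×3 Jordan block J_3(-5): exp(t · J_3(-5)) = e^(-5t)·(I + t·N + (t^2/2)·N^2), where N is the 3×3 nilpotent shift.

After assembling e^{tJ} and conjugating by P, we get:

e^{tB} =
  [exp(-5*t), t^2*exp(-5*t)/2 + 2*t*exp(-5*t), -t^2*exp(-5*t)/2 - 3*t*exp(-5*t)]
  [0, -t*exp(-5*t) + exp(-5*t), t*exp(-5*t)]
  [0, -t*exp(-5*t), t*exp(-5*t) + exp(-5*t)]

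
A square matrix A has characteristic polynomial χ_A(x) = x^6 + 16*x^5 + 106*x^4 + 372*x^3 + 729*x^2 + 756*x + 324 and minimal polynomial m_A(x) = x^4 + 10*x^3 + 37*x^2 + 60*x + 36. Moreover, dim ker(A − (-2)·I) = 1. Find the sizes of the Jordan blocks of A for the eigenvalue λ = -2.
Block sizes for λ = -2: [2]

Step 1 — from the characteristic polynomial, algebraic multiplicity of λ = -2 is 2. From dim ker(A − (-2)·I) = 1, there are exactly 1 Jordan blocks for λ = -2.
Step 2 — from the minimal polynomial, the factor (x + 2)^2 tells us the largest block for λ = -2 has size 2.
Step 3 — with total size 2, 1 blocks, and largest block 2, the block sizes (in nonincreasing order) are [2].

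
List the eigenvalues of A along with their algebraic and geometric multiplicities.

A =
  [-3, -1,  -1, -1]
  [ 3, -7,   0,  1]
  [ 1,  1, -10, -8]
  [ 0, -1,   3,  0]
λ = -5: alg = 4, geom = 2

Step 1 — factor the characteristic polynomial to read off the algebraic multiplicities:
  χ_A(x) = (x + 5)^4

Step 2 — compute geometric multiplicities via the rank-nullity identity g(λ) = n − rank(A − λI):
  rank(A − (-5)·I) = 2, so dim ker(A − (-5)·I) = n − 2 = 2

Summary:
  λ = -5: algebraic multiplicity = 4, geometric multiplicity = 2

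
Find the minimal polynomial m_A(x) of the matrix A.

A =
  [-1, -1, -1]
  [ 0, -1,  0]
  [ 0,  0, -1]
x^2 + 2*x + 1

The characteristic polynomial is χ_A(x) = (x + 1)^3, so the eigenvalues are known. The minimal polynomial is
  m_A(x) = Π_λ (x − λ)^{k_λ}
where k_λ is the size of the *largest* Jordan block for λ (equivalently, the smallest k with (A − λI)^k v = 0 for every generalised eigenvector v of λ).

  λ = -1: largest Jordan block has size 2, contributing (x + 1)^2

So m_A(x) = (x + 1)^2 = x^2 + 2*x + 1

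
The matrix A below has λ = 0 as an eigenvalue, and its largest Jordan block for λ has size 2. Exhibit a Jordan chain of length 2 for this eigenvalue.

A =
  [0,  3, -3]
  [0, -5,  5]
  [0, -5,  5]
A Jordan chain for λ = 0 of length 2:
v_1 = (3, -5, -5)ᵀ
v_2 = (0, 1, 0)ᵀ

Let N = A − (0)·I. We want v_2 with N^2 v_2 = 0 but N^1 v_2 ≠ 0; then v_{j-1} := N · v_j for j = 2, …, 2.

Pick v_2 = (0, 1, 0)ᵀ.
Then v_1 = N · v_2 = (3, -5, -5)ᵀ.

Sanity check: (A − (0)·I) v_1 = (0, 0, 0)ᵀ = 0. ✓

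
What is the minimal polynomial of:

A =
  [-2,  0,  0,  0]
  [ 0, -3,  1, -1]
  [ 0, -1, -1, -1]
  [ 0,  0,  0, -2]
x^2 + 4*x + 4

The characteristic polynomial is χ_A(x) = (x + 2)^4, so the eigenvalues are known. The minimal polynomial is
  m_A(x) = Π_λ (x − λ)^{k_λ}
where k_λ is the size of the *largest* Jordan block for λ (equivalently, the smallest k with (A − λI)^k v = 0 for every generalised eigenvector v of λ).

  λ = -2: largest Jordan block has size 2, contributing (x + 2)^2

So m_A(x) = (x + 2)^2 = x^2 + 4*x + 4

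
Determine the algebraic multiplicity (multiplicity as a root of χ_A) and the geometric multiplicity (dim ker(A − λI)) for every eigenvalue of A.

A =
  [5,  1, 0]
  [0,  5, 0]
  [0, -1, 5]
λ = 5: alg = 3, geom = 2

Step 1 — factor the characteristic polynomial to read off the algebraic multiplicities:
  χ_A(x) = (x - 5)^3

Step 2 — compute geometric multiplicities via the rank-nullity identity g(λ) = n − rank(A − λI):
  rank(A − (5)·I) = 1, so dim ker(A − (5)·I) = n − 1 = 2

Summary:
  λ = 5: algebraic multiplicity = 3, geometric multiplicity = 2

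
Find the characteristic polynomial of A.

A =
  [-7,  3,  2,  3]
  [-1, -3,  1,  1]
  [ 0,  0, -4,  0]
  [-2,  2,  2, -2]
x^4 + 16*x^3 + 96*x^2 + 256*x + 256

Expanding det(x·I − A) (e.g. by cofactor expansion or by noting that A is similar to its Jordan form J, which has the same characteristic polynomial as A) gives
  χ_A(x) = x^4 + 16*x^3 + 96*x^2 + 256*x + 256
which factors as (x + 4)^4. The eigenvalues (with algebraic multiplicities) are λ = -4 with multiplicity 4.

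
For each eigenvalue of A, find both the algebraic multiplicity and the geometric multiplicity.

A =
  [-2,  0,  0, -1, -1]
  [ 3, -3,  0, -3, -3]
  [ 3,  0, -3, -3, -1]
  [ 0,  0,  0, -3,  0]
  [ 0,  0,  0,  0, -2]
λ = -3: alg = 3, geom = 3; λ = -2: alg = 2, geom = 1

Step 1 — factor the characteristic polynomial to read off the algebraic multiplicities:
  χ_A(x) = (x + 2)^2*(x + 3)^3

Step 2 — compute geometric multiplicities via the rank-nullity identity g(λ) = n − rank(A − λI):
  rank(A − (-3)·I) = 2, so dim ker(A − (-3)·I) = n − 2 = 3
  rank(A − (-2)·I) = 4, so dim ker(A − (-2)·I) = n − 4 = 1

Summary:
  λ = -3: algebraic multiplicity = 3, geometric multiplicity = 3
  λ = -2: algebraic multiplicity = 2, geometric multiplicity = 1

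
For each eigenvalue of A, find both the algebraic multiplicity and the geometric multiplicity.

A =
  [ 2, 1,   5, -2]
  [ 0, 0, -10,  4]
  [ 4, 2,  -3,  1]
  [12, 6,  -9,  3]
λ = 0: alg = 3, geom = 1; λ = 2: alg = 1, geom = 1

Step 1 — factor the characteristic polynomial to read off the algebraic multiplicities:
  χ_A(x) = x^3*(x - 2)

Step 2 — compute geometric multiplicities via the rank-nullity identity g(λ) = n − rank(A − λI):
  rank(A − (0)·I) = 3, so dim ker(A − (0)·I) = n − 3 = 1
  rank(A − (2)·I) = 3, so dim ker(A − (2)·I) = n − 3 = 1

Summary:
  λ = 0: algebraic multiplicity = 3, geometric multiplicity = 1
  λ = 2: algebraic multiplicity = 1, geometric multiplicity = 1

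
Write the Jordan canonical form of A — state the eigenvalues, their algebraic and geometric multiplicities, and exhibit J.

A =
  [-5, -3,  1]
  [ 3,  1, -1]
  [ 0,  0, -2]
J_2(-2) ⊕ J_1(-2)

The characteristic polynomial is
  det(x·I − A) = x^3 + 6*x^2 + 12*x + 8 = (x + 2)^3

Eigenvalues and multiplicities (the geometric multiplicity of λ is n − rank(A − λI), which equals the number of Jordan blocks for λ):
  λ = -2: algebraic multiplicity = 3, geometric multiplicity = 2

Determining the block sizes for each eigenvalue:
  λ = -2: 2 blocks summing to 3 forces exactly one block of size 2 and the rest size 1 → block sizes [2, 1]

Assembling the blocks gives a Jordan form
J =
  [-2,  1,  0]
  [ 0, -2,  0]
  [ 0,  0, -2]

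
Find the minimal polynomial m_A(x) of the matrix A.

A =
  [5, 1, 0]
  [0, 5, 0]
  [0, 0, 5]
x^2 - 10*x + 25

The characteristic polynomial is χ_A(x) = (x - 5)^3, so the eigenvalues are known. The minimal polynomial is
  m_A(x) = Π_λ (x − λ)^{k_λ}
where k_λ is the size of the *largest* Jordan block for λ (equivalently, the smallest k with (A − λI)^k v = 0 for every generalised eigenvector v of λ).

  λ = 5: largest Jordan block has size 2, contributing (x − 5)^2

So m_A(x) = (x - 5)^2 = x^2 - 10*x + 25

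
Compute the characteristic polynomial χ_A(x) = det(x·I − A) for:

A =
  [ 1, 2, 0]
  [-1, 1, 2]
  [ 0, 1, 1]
x^3 - 3*x^2 + 3*x - 1

Expanding det(x·I − A) (e.g. by cofactor expansion or by noting that A is similar to its Jordan form J, which has the same characteristic polynomial as A) gives
  χ_A(x) = x^3 - 3*x^2 + 3*x - 1
which factors as (x - 1)^3. The eigenvalues (with algebraic multiplicities) are λ = 1 with multiplicity 3.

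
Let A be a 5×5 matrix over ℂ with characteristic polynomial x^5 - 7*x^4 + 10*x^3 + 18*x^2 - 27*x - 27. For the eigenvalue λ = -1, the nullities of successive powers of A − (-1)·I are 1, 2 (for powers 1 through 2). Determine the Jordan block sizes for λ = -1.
Block sizes for λ = -1: [2]

From the dimensions of kernels of powers, the number of Jordan blocks of size at least j is d_j − d_{j−1} where d_j = dim ker(N^j) (with d_0 = 0). Computing the differences gives [1, 1].
The number of blocks of size exactly k is (#blocks of size ≥ k) − (#blocks of size ≥ k + 1), so the partition is: 1 block(s) of size 2.
In nonincreasing order the block sizes are [2].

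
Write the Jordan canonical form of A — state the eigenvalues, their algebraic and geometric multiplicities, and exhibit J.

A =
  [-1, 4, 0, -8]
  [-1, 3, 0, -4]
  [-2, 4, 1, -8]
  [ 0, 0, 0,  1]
J_2(1) ⊕ J_1(1) ⊕ J_1(1)

The characteristic polynomial is
  det(x·I − A) = x^4 - 4*x^3 + 6*x^2 - 4*x + 1 = (x - 1)^4

Eigenvalues and multiplicities (the geometric multiplicity of λ is n − rank(A − λI), which equals the number of Jordan blocks for λ):
  λ = 1: algebraic multiplicity = 4, geometric multiplicity = 3

Determining the block sizes for each eigenvalue:
  λ = 1: 3 blocks summing to 4 forces exactly one block of size 2 and the rest size 1 → block sizes [2, 1, 1]

Assembling the blocks gives a Jordan form
J =
  [1, 1, 0, 0]
  [0, 1, 0, 0]
  [0, 0, 1, 0]
  [0, 0, 0, 1]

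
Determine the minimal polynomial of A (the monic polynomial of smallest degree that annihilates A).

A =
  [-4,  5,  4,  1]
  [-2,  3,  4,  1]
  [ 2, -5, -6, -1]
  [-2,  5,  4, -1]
x^2 + 4*x + 4

The characteristic polynomial is χ_A(x) = (x + 2)^4, so the eigenvalues are known. The minimal polynomial is
  m_A(x) = Π_λ (x − λ)^{k_λ}
where k_λ is the size of the *largest* Jordan block for λ (equivalently, the smallest k with (A − λI)^k v = 0 for every generalised eigenvector v of λ).

  λ = -2: largest Jordan block has size 2, contributing (x + 2)^2

So m_A(x) = (x + 2)^2 = x^2 + 4*x + 4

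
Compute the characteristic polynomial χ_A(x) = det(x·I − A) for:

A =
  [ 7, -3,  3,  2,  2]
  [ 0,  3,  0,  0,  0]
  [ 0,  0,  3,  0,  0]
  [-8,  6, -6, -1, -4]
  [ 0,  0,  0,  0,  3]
x^5 - 15*x^4 + 90*x^3 - 270*x^2 + 405*x - 243

Expanding det(x·I − A) (e.g. by cofactor expansion or by noting that A is similar to its Jordan form J, which has the same characteristic polynomial as A) gives
  χ_A(x) = x^5 - 15*x^4 + 90*x^3 - 270*x^2 + 405*x - 243
which factors as (x - 3)^5. The eigenvalues (with algebraic multiplicities) are λ = 3 with multiplicity 5.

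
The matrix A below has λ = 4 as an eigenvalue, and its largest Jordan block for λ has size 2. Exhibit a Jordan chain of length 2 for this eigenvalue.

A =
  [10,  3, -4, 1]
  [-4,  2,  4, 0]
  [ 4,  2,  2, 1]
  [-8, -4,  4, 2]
A Jordan chain for λ = 4 of length 2:
v_1 = (6, -4, 4, -8)ᵀ
v_2 = (1, 0, 0, 0)ᵀ

Let N = A − (4)·I. We want v_2 with N^2 v_2 = 0 but N^1 v_2 ≠ 0; then v_{j-1} := N · v_j for j = 2, …, 2.

Pick v_2 = (1, 0, 0, 0)ᵀ.
Then v_1 = N · v_2 = (6, -4, 4, -8)ᵀ.

Sanity check: (A − (4)·I) v_1 = (0, 0, 0, 0)ᵀ = 0. ✓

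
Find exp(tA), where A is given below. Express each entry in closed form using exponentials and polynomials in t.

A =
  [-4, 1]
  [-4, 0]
e^{tA} =
  [-2*t*exp(-2*t) + exp(-2*t), t*exp(-2*t)]
  [-4*t*exp(-2*t), 2*t*exp(-2*t) + exp(-2*t)]

Strategy: write A = P · J · P⁻¹ where J is a Jordan canonical form, so e^{tA} = P · e^{tJ} · P⁻¹, and e^{tJ} can be computed block-by-block.

A has Jordan form
J =
  [-2,  1]
  [ 0, -2]
(up to reordering of blocks).

Per-block formulas:
  For a 2×2 Jordan block J_2(-2): exp(t · J_2(-2)) = e^(-2t)·(I + t·N), where N is the 2×2 nilpotent shift.

After assembling e^{tJ} and conjugating by P, we get:

e^{tA} =
  [-2*t*exp(-2*t) + exp(-2*t), t*exp(-2*t)]
  [-4*t*exp(-2*t), 2*t*exp(-2*t) + exp(-2*t)]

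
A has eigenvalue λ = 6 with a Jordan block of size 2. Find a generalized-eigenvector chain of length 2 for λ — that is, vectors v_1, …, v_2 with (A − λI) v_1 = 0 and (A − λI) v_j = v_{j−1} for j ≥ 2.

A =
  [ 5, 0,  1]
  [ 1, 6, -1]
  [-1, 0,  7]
A Jordan chain for λ = 6 of length 2:
v_1 = (-1, 1, -1)ᵀ
v_2 = (1, 0, 0)ᵀ

Let N = A − (6)·I. We want v_2 with N^2 v_2 = 0 but N^1 v_2 ≠ 0; then v_{j-1} := N · v_j for j = 2, …, 2.

Pick v_2 = (1, 0, 0)ᵀ.
Then v_1 = N · v_2 = (-1, 1, -1)ᵀ.

Sanity check: (A − (6)·I) v_1 = (0, 0, 0)ᵀ = 0. ✓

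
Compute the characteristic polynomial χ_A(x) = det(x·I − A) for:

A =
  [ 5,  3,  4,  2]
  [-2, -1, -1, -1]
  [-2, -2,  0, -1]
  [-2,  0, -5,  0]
x^4 - 4*x^3 + 6*x^2 - 4*x + 1

Expanding det(x·I − A) (e.g. by cofactor expansion or by noting that A is similar to its Jordan form J, which has the same characteristic polynomial as A) gives
  χ_A(x) = x^4 - 4*x^3 + 6*x^2 - 4*x + 1
which factors as (x - 1)^4. The eigenvalues (with algebraic multiplicities) are λ = 1 with multiplicity 4.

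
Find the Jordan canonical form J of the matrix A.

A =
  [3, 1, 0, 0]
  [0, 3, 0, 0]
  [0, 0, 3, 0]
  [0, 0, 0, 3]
J_2(3) ⊕ J_1(3) ⊕ J_1(3)

The characteristic polynomial is
  det(x·I − A) = x^4 - 12*x^3 + 54*x^2 - 108*x + 81 = (x - 3)^4

Eigenvalues and multiplicities (the geometric multiplicity of λ is n − rank(A − λI), which equals the number of Jordan blocks for λ):
  λ = 3: algebraic multiplicity = 4, geometric multiplicity = 3

Determining the block sizes for each eigenvalue:
  λ = 3: 3 blocks summing to 4 forces exactly one block of size 2 and the rest size 1 → block sizes [2, 1, 1]

Assembling the blocks gives a Jordan form
J =
  [3, 1, 0, 0]
  [0, 3, 0, 0]
  [0, 0, 3, 0]
  [0, 0, 0, 3]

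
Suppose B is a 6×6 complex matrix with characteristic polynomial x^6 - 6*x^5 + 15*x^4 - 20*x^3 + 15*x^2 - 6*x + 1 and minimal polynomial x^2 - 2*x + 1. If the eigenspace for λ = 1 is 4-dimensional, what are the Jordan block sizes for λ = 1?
Block sizes for λ = 1: [2, 2, 1, 1]

Step 1 — from the characteristic polynomial, algebraic multiplicity of λ = 1 is 6. From dim ker(B − (1)·I) = 4, there are exactly 4 Jordan blocks for λ = 1.
Step 2 — from the minimal polynomial, the factor (x − 1)^2 tells us the largest block for λ = 1 has size 2.
Step 3 — with total size 6, 4 blocks, and largest block 2, the block sizes (in nonincreasing order) are [2, 2, 1, 1].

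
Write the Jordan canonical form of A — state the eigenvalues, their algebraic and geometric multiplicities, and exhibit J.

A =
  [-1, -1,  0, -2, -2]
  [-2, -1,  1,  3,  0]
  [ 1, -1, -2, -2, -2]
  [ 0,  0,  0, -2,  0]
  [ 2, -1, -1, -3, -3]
J_3(-2) ⊕ J_1(-2) ⊕ J_1(-1)

The characteristic polynomial is
  det(x·I − A) = x^5 + 9*x^4 + 32*x^3 + 56*x^2 + 48*x + 16 = (x + 1)*(x + 2)^4

Eigenvalues and multiplicities (the geometric multiplicity of λ is n − rank(A − λI), which equals the number of Jordan blocks for λ):
  λ = -2: algebraic multiplicity = 4, geometric multiplicity = 2
  λ = -1: algebraic multiplicity = 1, geometric multiplicity = 1

Determining the block sizes for each eigenvalue:
  λ = -2: with am = 4 and gm = 2, the partition is not yet determined (e.g. several partitions of 4 into 2 parts exist). Let N = A − (-2)·I. Computing rank(N^1) = 3, rank(N^2) = 2, rank(N^3) = 1; the number of blocks of size ≥ j is rank(N^{j−1}) − rank(N^j), giving [2, 1, 1]. So we have 1 block(s) of size 3, 1 block(s) of size 1 → block sizes [3, 1]
  λ = -1: one block (gm = 1), so the single block has size am = 1 → block sizes [1]

Assembling the blocks gives a Jordan form
J =
  [-2,  1,  0,  0,  0]
  [ 0, -2,  1,  0,  0]
  [ 0,  0, -2,  0,  0]
  [ 0,  0,  0, -2,  0]
  [ 0,  0,  0,  0, -1]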